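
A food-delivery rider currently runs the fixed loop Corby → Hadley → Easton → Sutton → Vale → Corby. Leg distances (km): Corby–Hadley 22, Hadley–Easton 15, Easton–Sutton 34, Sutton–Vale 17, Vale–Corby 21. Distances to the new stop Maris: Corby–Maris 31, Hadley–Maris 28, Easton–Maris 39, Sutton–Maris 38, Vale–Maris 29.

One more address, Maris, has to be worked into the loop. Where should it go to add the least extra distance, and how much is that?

Minimum extra distance: 37 km, inserting Maris between Corby and Hadley.

Insertion cost between consecutive stops i–j is d(i,Maris) + d(Maris,j) − d(i,j):
  between Corby and Hadley: 31 + 28 − 22 = 37
  between Hadley and Easton: 28 + 39 − 15 = 52
  between Easton and Sutton: 39 + 38 − 34 = 43
  between Sutton and Vale: 38 + 29 − 17 = 50
  between Vale and Corby: 29 + 31 − 21 = 39
Cheapest insertion is between Corby and Hadley, adding 37.
New total = 109 + 37 = 146.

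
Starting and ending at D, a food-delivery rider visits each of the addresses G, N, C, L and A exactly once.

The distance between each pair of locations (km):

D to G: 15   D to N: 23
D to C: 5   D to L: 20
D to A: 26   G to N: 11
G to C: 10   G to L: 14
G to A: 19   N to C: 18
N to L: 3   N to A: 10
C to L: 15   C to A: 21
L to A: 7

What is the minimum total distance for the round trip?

With 5 stops there are 5!/2 = 60 distinct round trips (a route and its reverse cost the same).
D-G-N-C-L-A-D: 15+11+18+15+7+26 = 92
D-G-N-C-A-L-D: 15+11+18+21+7+20 = 92
D-G-N-L-C-A-D: 15+11+3+15+21+26 = 91
D-G-N-L-A-C-D: 15+11+3+7+21+5 = 62
D-G-N-A-C-L-D: 15+11+10+21+15+20 = 92
D-G-N-A-L-C-D: 15+11+10+7+15+5 = 63
D-G-C-N-L-A-D: 15+10+18+3+7+26 = 79
D-G-C-N-A-L-D: 15+10+18+10+7+20 = 80
D-G-C-L-N-A-D: 15+10+15+3+10+26 = 79
D-G-C-L-A-N-D: 15+10+15+7+10+23 = 80
D-G-C-A-N-L-D: 15+10+21+10+3+20 = 79
D-G-C-A-L-N-D: 15+10+21+7+3+23 = 79
D-G-L-N-C-A-D: 15+14+3+18+21+26 = 97
D-G-L-N-A-C-D: 15+14+3+10+21+5 = 68
… (46 more)
The minimum is 62.
One optimal route: D → G → N → L → A → C → D (or its reverse).

Minimum total distance: 62 km.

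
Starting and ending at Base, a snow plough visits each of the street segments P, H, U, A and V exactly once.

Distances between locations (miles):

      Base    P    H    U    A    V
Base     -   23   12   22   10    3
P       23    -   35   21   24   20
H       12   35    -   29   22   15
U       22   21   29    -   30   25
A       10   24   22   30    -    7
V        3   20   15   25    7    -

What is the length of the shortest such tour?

Base-P-H-U-A-V-Base: 23+35+29+30+7+3 = 127
Base-P-H-U-V-A-Base: 23+35+29+25+7+10 = 129
Base-P-H-A-U-V-Base: 23+35+22+30+25+3 = 138
Base-P-H-A-V-U-Base: 23+35+22+7+25+22 = 134
Base-P-H-V-U-A-Base: 23+35+15+25+30+10 = 138
Base-P-H-V-A-U-Base: 23+35+15+7+30+22 = 132
Base-P-U-H-A-V-Base: 23+21+29+22+7+3 = 105
Base-P-U-H-V-A-Base: 23+21+29+15+7+10 = 105
Base-P-U-A-H-V-Base: 23+21+30+22+15+3 = 114
Base-P-U-A-V-H-Base: 23+21+30+7+15+12 = 108
Base-P-U-V-H-A-Base: 23+21+25+15+22+10 = 116
Base-P-U-V-A-H-Base: 23+21+25+7+22+12 = 110
Base-P-A-H-U-V-Base: 23+24+22+29+25+3 = 126
Base-P-A-H-V-U-Base: 23+24+22+15+25+22 = 131
… (46 more)
Base-H-U-P-A-V-Base: 12+29+21+24+7+3 = 96  ← best
The minimum is 96.
One optimal route: Base → H → U → P → A → V → Base (or its reverse).

Minimum total distance: 96 miles.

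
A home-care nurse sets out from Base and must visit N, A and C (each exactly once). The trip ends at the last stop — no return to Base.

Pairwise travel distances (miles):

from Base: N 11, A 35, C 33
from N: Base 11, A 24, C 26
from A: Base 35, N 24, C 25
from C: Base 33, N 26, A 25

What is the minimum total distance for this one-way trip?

Shortest open route: 60 miles.

There are 3! = 6 possible orderings.
Base - N - A - C: 11+24+25 = 60
Base - N - C - A: 11+26+25 = 62
Base - A - N - C: 35+24+26 = 85
Base - A - C - N: 35+25+26 = 86
Base - C - N - A: 33+26+24 = 83
Base - C - A - N: 33+25+24 = 82
The minimum is 60.
One shortest path: Base → N → A → C.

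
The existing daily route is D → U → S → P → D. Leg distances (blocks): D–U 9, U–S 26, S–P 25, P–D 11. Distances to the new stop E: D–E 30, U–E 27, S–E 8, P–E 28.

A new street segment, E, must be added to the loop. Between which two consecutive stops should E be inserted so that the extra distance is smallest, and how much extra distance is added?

Insertion cost between consecutive stops i–j is d(i,E) + d(E,j) − d(i,j):
  between D and U: 30 + 27 − 9 = 48
  between U and S: 27 + 8 − 26 = 9
  between S and P: 8 + 28 − 25 = 11
  between P and D: 28 + 30 − 11 = 47
Cheapest insertion is between U and S, adding 9.
New total = 71 + 9 = 80.

Adding 9 blocks by placing E on the U–S leg.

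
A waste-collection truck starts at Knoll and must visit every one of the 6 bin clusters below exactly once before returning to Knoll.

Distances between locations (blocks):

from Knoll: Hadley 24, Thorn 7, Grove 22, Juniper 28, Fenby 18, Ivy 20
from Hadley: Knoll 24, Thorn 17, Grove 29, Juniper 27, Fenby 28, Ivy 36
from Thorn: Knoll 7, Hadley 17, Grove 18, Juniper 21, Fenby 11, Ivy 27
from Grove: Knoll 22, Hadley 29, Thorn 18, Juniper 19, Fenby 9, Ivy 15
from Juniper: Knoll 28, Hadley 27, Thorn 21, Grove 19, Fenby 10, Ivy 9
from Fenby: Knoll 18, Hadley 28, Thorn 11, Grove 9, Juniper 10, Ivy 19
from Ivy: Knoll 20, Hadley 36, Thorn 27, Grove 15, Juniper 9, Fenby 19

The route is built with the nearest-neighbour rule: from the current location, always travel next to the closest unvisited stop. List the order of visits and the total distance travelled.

Nearest-neighbour total = 102 blocks; route Knoll → Thorn → Fenby → Grove → Ivy → Juniper → Hadley → Knoll.

At Knoll the remaining stops are Thorn 7, Fenby 18, Ivy 20, Grove 22, Hadley 24, Juniper 28; go to Thorn.
At Thorn the remaining stops are Fenby 11, Hadley 17, Grove 18, Juniper 21, Ivy 27; go to Fenby.
At Fenby the remaining stops are Grove 9, Juniper 10, Ivy 19, Hadley 28; go to Grove.
At Grove the remaining stops are Ivy 15, Juniper 19, Hadley 29; go to Ivy.
At Ivy the remaining stops are Juniper 9, Hadley 36; go to Juniper.
At Juniper the remaining stops are Hadley 27; go to Hadley.
Return Hadley→Knoll: 24.
Total = 7 + 11 + 9 + 15 + 9 + 27 + 24 = 102.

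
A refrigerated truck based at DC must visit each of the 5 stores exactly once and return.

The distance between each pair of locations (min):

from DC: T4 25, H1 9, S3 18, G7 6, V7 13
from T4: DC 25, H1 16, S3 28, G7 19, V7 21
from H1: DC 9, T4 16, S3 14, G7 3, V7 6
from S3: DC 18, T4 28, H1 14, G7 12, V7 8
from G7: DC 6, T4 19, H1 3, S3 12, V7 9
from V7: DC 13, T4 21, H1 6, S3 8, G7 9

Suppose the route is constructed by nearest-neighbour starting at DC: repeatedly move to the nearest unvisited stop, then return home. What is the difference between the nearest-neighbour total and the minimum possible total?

Excess over optimum: 4 min.

DC: G7=6, H1=9, V7=13, S3=18, T4=25 ⇒ G7
G7: H1=3, V7=9, S3=12, T4=19 ⇒ H1
H1: V7=6, S3=14, T4=16 ⇒ V7
V7: S3=8, T4=21 ⇒ S3
S3: T4=28 ⇒ T4
NN route DC → G7 → H1 → V7 → S3 → T4 → DC costs 76.
Optimal: DC → H1 → T4 → V7 → S3 → G7 → DC costs 72 (by enumerating all 60 distinct tours).
Excess = 76 − 72 = 4.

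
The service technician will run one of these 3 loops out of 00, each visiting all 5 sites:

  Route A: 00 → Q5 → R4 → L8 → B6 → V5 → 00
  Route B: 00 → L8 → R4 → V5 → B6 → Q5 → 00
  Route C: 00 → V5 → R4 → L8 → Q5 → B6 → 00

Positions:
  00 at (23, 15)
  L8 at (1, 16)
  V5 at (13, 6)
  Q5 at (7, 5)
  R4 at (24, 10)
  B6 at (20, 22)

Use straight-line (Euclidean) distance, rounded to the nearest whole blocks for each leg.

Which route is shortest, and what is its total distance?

Route A: 19 + 18 + 24 + 20 + 17 + 13 = 111
Route B: 22 + 24 + 12 + 17 + 21 + 19 = 115
Route C: 13 + 12 + 24 + 13 + 21 + 8 = 91

91 blocks — Route C is the shortest.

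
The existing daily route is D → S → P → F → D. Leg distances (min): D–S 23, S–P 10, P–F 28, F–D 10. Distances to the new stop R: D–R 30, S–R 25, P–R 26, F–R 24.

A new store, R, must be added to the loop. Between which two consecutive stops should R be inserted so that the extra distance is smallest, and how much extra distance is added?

+22 min — insert R between P and F.

Insertion cost between consecutive stops i–j is d(i,R) + d(R,j) − d(i,j):
  between D and S: 30 + 25 − 23 = 32
  between S and P: 25 + 26 − 10 = 41
  between P and F: 26 + 24 − 28 = 22
  between F and D: 24 + 30 − 10 = 44
Cheapest insertion is between P and F, adding 22.
New total = 71 + 22 = 93.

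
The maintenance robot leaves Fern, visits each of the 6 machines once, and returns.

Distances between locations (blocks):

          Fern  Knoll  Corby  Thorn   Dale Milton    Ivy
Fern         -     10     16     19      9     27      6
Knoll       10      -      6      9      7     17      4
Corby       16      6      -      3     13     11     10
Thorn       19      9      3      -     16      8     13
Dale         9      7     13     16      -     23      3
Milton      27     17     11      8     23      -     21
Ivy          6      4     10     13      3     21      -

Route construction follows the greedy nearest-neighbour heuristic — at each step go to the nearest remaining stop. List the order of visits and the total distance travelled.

Nearest-neighbour total = 60 blocks; route Fern → Ivy → Dale → Knoll → Corby → Thorn → Milton → Fern.

At Fern the remaining stops are Ivy 6, Dale 9, Knoll 10, Corby 16, Thorn 19, Milton 27; go to Ivy.
At Ivy the remaining stops are Dale 3, Knoll 4, Corby 10, Thorn 13, Milton 21; go to Dale.
At Dale the remaining stops are Knoll 7, Corby 13, Thorn 16, Milton 23; go to Knoll.
At Knoll the remaining stops are Corby 6, Thorn 9, Milton 17; go to Corby.
At Corby the remaining stops are Thorn 3, Milton 11; go to Thorn.
At Thorn the remaining stops are Milton 8; go to Milton.
Return Milton→Fern: 27.
Total = 6 + 3 + 7 + 6 + 3 + 8 + 27 = 60.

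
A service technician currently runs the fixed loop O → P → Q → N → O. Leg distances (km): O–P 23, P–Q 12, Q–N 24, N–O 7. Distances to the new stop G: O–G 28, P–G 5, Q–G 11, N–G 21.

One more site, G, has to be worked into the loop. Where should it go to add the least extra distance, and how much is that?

Insertion cost between consecutive stops i–j is d(i,G) + d(G,j) − d(i,j):
  between O and P: 28 + 5 − 23 = 10
  between P and Q: 5 + 11 − 12 = 4
  between Q and N: 11 + 21 − 24 = 8
  between N and O: 21 + 28 − 7 = 42
Cheapest insertion is between P and Q, adding 4.
New total = 66 + 4 = 70.

Minimum extra distance: 4 km, inserting G between P and Q.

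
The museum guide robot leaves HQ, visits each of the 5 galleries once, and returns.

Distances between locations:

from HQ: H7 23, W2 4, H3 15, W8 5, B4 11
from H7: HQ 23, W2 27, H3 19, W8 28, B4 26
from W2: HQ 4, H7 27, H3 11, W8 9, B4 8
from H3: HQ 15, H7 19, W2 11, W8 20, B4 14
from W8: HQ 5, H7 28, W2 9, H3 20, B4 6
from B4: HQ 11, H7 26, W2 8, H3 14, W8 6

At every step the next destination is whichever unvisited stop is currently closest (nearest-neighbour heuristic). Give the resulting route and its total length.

80 along HQ → W2 → B4 → W8 → H3 → H7 → HQ.

From HQ: distances to unvisited — W2=4, W8=5, B4=11, H3=15, H7=23. Nearest is W2 (4).
From W2: distances to unvisited — B4=8, W8=9, H3=11, H7=27. Nearest is B4 (8).
From B4: distances to unvisited — W8=6, H3=14, H7=26. Nearest is W8 (6).
From W8: distances to unvisited — H3=20, H7=28. Nearest is H3 (20).
From H3: distances to unvisited — H7=19. Nearest is H7 (19).
Return H7→HQ: 23.
Total = 4 + 8 + 6 + 20 + 19 + 23 = 80.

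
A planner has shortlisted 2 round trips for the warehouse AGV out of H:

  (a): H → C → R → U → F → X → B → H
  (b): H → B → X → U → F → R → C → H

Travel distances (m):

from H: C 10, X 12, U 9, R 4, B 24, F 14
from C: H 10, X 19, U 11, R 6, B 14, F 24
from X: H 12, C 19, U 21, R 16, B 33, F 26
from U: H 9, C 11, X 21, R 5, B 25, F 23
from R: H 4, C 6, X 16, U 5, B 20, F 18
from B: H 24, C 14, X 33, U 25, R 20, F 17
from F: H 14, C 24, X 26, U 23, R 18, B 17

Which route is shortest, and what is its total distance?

Shortest is (a), total 127 m.

(a): 10 + 6 + 5 + 23 + 26 + 33 + 24 = 127
(b): 24 + 33 + 21 + 23 + 18 + 6 + 10 = 135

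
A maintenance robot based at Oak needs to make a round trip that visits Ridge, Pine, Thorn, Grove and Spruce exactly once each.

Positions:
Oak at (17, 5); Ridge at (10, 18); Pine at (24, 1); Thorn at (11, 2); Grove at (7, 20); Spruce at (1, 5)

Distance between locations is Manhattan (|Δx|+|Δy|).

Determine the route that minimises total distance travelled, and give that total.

Shortest round trip = 84.

With 5 stops there are 5!/2 = 60 distinct round trips (a route and its reverse cost the same).
Oak-Ridge-Pine-Thorn-Grove-Spruce-Oak: 20+31+14+22+21+16 = 124
Oak-Ridge-Pine-Thorn-Spruce-Grove-Oak: 20+31+14+13+21+25 = 124
Oak-Ridge-Pine-Grove-Thorn-Spruce-Oak: 20+31+36+22+13+16 = 138
Oak-Ridge-Pine-Grove-Spruce-Thorn-Oak: 20+31+36+21+13+9 = 130
Oak-Ridge-Pine-Spruce-Thorn-Grove-Oak: 20+31+27+13+22+25 = 138
Oak-Ridge-Pine-Spruce-Grove-Thorn-Oak: 20+31+27+21+22+9 = 130
Oak-Ridge-Thorn-Pine-Grove-Spruce-Oak: 20+17+14+36+21+16 = 124
Oak-Ridge-Thorn-Pine-Spruce-Grove-Oak: 20+17+14+27+21+25 = 124
Oak-Ridge-Thorn-Grove-Pine-Spruce-Oak: 20+17+22+36+27+16 = 138
Oak-Ridge-Thorn-Grove-Spruce-Pine-Oak: 20+17+22+21+27+11 = 118
Oak-Ridge-Thorn-Spruce-Pine-Grove-Oak: 20+17+13+27+36+25 = 138
Oak-Ridge-Thorn-Spruce-Grove-Pine-Oak: 20+17+13+21+36+11 = 118
Oak-Ridge-Grove-Pine-Thorn-Spruce-Oak: 20+5+36+14+13+16 = 104
Oak-Ridge-Grove-Pine-Spruce-Thorn-Oak: 20+5+36+27+13+9 = 110
… (46 more)
Oak-Ridge-Grove-Spruce-Thorn-Pine-Oak: 20+5+21+13+14+11 = 84  ← best
The minimum is 84.
One optimal route: Oak → Ridge → Grove → Spruce → Thorn → Pine → Oak (or its reverse).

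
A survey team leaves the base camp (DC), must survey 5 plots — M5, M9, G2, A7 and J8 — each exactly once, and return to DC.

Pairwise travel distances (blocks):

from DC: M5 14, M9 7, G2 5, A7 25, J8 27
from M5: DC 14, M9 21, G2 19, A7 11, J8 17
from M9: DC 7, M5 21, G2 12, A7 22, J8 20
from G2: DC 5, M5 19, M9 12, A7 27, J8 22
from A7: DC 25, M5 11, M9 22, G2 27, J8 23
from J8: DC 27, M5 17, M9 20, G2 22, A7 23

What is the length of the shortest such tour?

DC → M5 → M9 → G2 → A7 → J8 → DC: 14+21+12+27+23+27 = 124
DC → M5 → M9 → G2 → J8 → A7 → DC: 14+21+12+22+23+25 = 117
DC → M5 → M9 → A7 → G2 → J8 → DC: 14+21+22+27+22+27 = 133
DC → M5 → M9 → A7 → J8 → G2 → DC: 14+21+22+23+22+5 = 107
DC → M5 → M9 → J8 → G2 → A7 → DC: 14+21+20+22+27+25 = 129
DC → M5 → M9 → J8 → A7 → G2 → DC: 14+21+20+23+27+5 = 110
DC → M5 → G2 → M9 → A7 → J8 → DC: 14+19+12+22+23+27 = 117
DC → M5 → G2 → M9 → J8 → A7 → DC: 14+19+12+20+23+25 = 113
DC → M5 → G2 → A7 → M9 → J8 → DC: 14+19+27+22+20+27 = 129
DC → M5 → G2 → A7 → J8 → M9 → DC: 14+19+27+23+20+7 = 110
DC → M5 → G2 → J8 → M9 → A7 → DC: 14+19+22+20+22+25 = 122
DC → M5 → G2 → J8 → A7 → M9 → DC: 14+19+22+23+22+7 = 107
DC → M5 → A7 → M9 → G2 → J8 → DC: 14+11+22+12+22+27 = 108
DC → M5 → A7 → M9 → J8 → G2 → DC: 14+11+22+20+22+5 = 94
… (46 more)
DC → M9 → A7 → M5 → J8 → G2 → DC: 7+22+11+17+22+5 = 84  ← best
The minimum is 84.
One optimal route: DC → M9 → A7 → M5 → J8 → G2 → DC (or its reverse).

Minimum total distance: 84 blocks.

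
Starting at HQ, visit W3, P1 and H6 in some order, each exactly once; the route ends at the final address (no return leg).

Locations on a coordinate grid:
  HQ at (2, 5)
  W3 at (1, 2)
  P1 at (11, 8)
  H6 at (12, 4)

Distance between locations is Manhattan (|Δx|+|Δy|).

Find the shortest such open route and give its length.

There are 3! = 6 possible orderings.
HQ → W3 → P1 → H6: 4+16+5 = 25
HQ → W3 → H6 → P1: 4+13+5 = 22
HQ → P1 → W3 → H6: 12+16+13 = 41
HQ → P1 → H6 → W3: 12+5+13 = 30
HQ → H6 → W3 → P1: 11+13+16 = 40
HQ → H6 → P1 → W3: 11+5+16 = 32
The minimum is 22.
One shortest path: HQ → W3 → H6 → P1.

Minimum one-way distance = 22.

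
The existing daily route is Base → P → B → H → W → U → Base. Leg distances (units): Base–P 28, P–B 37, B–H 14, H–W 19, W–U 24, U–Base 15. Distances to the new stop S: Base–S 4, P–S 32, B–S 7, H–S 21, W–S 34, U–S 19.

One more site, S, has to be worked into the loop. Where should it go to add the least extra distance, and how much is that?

Insertion cost between consecutive stops i–j is d(i,S) + d(S,j) − d(i,j):
  between Base and P: 4 + 32 − 28 = 8
  between P and B: 32 + 7 − 37 = 2
  between B and H: 7 + 21 − 14 = 14
  between H and W: 21 + 34 − 19 = 36
  between W and U: 34 + 19 − 24 = 29
  between U and Base: 19 + 4 − 15 = 8
Cheapest insertion is between P and B, adding 2.
New total = 137 + 2 = 139.

Minimum extra distance: 2, inserting S between P and B.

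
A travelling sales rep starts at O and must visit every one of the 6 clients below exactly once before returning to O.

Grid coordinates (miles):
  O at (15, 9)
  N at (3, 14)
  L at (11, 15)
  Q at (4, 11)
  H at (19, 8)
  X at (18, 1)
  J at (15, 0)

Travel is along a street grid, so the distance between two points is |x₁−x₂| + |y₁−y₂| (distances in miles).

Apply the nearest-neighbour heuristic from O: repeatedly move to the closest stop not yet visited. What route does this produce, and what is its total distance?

O → [H:5 / J:9 / L:10 / X:11 / Q:13 / N:17] → H (5)
H → [X:8 / J:12 / L:15 / Q:18 / N:22] → X (8)
X → [J:4 / L:21 / Q:24 / N:28] → J (4)
J → [L:19 / Q:22 / N:26] → L (19)
L → [N:9 / Q:11] → N (9)
N → [Q:4] → Q (4)
Return Q→O: 13.
Total = 5 + 8 + 4 + 19 + 9 + 4 + 13 = 62.

Nearest-neighbour total = 62 miles; route O → H → X → J → L → N → Q → O.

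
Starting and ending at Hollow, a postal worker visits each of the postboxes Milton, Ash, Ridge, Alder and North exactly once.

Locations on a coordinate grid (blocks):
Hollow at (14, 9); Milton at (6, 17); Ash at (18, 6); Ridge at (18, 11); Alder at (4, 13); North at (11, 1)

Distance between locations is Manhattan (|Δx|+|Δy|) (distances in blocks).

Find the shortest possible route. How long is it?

Shortest round trip = 64 blocks.

Hollow-Milton-Ash-Ridge-Alder-North-Hollow: 16+23+5+16+19+11 = 90
Hollow-Milton-Ash-Ridge-North-Alder-Hollow: 16+23+5+17+19+14 = 94
Hollow-Milton-Ash-Alder-Ridge-North-Hollow: 16+23+21+16+17+11 = 104
Hollow-Milton-Ash-Alder-North-Ridge-Hollow: 16+23+21+19+17+6 = 102
Hollow-Milton-Ash-North-Ridge-Alder-Hollow: 16+23+12+17+16+14 = 98
Hollow-Milton-Ash-North-Alder-Ridge-Hollow: 16+23+12+19+16+6 = 92
Hollow-Milton-Ridge-Ash-Alder-North-Hollow: 16+18+5+21+19+11 = 90
Hollow-Milton-Ridge-Ash-North-Alder-Hollow: 16+18+5+12+19+14 = 84
Hollow-Milton-Ridge-Alder-Ash-North-Hollow: 16+18+16+21+12+11 = 94
Hollow-Milton-Ridge-Alder-North-Ash-Hollow: 16+18+16+19+12+7 = 88
Hollow-Milton-Ridge-North-Ash-Alder-Hollow: 16+18+17+12+21+14 = 98
Hollow-Milton-Ridge-North-Alder-Ash-Hollow: 16+18+17+19+21+7 = 98
Hollow-Milton-Alder-Ash-Ridge-North-Hollow: 16+6+21+5+17+11 = 76
Hollow-Milton-Alder-Ash-North-Ridge-Hollow: 16+6+21+12+17+6 = 78
… (46 more)
Hollow-Milton-Alder-North-Ash-Ridge-Hollow: 16+6+19+12+5+6 = 64  ← best
The minimum is 64.
One optimal route: Hollow → Milton → Alder → North → Ash → Ridge → Hollow (or its reverse).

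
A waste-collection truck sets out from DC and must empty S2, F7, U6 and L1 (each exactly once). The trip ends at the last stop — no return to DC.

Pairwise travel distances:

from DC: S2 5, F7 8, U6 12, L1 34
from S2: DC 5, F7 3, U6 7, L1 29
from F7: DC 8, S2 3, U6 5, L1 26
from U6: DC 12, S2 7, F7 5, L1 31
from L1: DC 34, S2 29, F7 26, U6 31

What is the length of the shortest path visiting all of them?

Shortest open route: 43.

There are 4! = 24 possible orderings.
DC→S2→F7→U6→L1: 5+3+5+31 = 44
DC→S2→F7→L1→U6: 5+3+26+31 = 65
DC→S2→U6→F7→L1: 5+7+5+26 = 43
DC→S2→U6→L1→F7: 5+7+31+26 = 69
DC→S2→L1→F7→U6: 5+29+26+5 = 65
DC→S2→L1→U6→F7: 5+29+31+5 = 70
DC→F7→S2→U6→L1: 8+3+7+31 = 49
DC→F7→S2→L1→U6: 8+3+29+31 = 71
DC→F7→U6→S2→L1: 8+5+7+29 = 49
DC→F7→U6→L1→S2: 8+5+31+29 = 73
DC→F7→L1→S2→U6: 8+26+29+7 = 70
DC→F7→L1→U6→S2: 8+26+31+7 = 72
DC→U6→S2→F7→L1: 12+7+3+26 = 48
DC→U6→S2→L1→F7: 12+7+29+26 = 74
… (10 more)
The minimum is 43.
One shortest path: DC → S2 → U6 → F7 → L1.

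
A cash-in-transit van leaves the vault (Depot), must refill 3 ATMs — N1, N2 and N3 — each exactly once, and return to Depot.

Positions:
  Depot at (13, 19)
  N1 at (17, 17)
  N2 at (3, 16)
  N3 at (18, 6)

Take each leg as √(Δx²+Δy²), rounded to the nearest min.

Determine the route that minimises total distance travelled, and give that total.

Shortest round trip = 43 min.

With 3 stops there are 3!/2 = 3 distinct round trips (a route and its reverse cost the same).
Depot→N1→N2→N3→Depot: 4+14+18+14 = 50
Depot→N1→N3→N2→Depot: 4+11+18+10 = 43
Depot→N2→N1→N3→Depot: 10+14+11+14 = 49
The minimum is 43.
One optimal route: Depot → N1 → N3 → N2 → Depot (or its reverse).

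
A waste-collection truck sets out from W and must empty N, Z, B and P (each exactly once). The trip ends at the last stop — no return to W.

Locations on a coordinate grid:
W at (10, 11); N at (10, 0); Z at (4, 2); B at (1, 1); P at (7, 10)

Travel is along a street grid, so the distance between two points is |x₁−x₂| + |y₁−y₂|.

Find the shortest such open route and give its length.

29 — the minimum one-way total.

There are 4! = 24 possible orderings.
W - N - Z - B - P: 11+8+4+15 = 38
W - N - Z - P - B: 11+8+11+15 = 45
W - N - B - Z - P: 11+10+4+11 = 36
W - N - B - P - Z: 11+10+15+11 = 47
W - N - P - Z - B: 11+13+11+4 = 39
W - N - P - B - Z: 11+13+15+4 = 43
W - Z - N - B - P: 15+8+10+15 = 48
W - Z - N - P - B: 15+8+13+15 = 51
W - Z - B - N - P: 15+4+10+13 = 42
W - Z - B - P - N: 15+4+15+13 = 47
W - Z - P - N - B: 15+11+13+10 = 49
W - Z - P - B - N: 15+11+15+10 = 51
W - B - N - Z - P: 19+10+8+11 = 48
W - B - N - P - Z: 19+10+13+11 = 53
… (10 more)
W - P - N - Z - B: 4+13+8+4 = 29  ← best
The minimum is 29.
One shortest path: W → P → N → Z → B.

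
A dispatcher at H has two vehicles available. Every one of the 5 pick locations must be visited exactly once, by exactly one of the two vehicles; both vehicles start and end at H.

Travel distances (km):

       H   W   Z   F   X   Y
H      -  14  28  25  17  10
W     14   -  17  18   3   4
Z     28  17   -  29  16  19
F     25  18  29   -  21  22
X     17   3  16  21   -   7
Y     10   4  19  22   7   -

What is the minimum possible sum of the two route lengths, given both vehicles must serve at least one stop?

Try each way of splitting the stops between the two vehicles (each non-empty) and, for each split, find the best tour for each vehicle:
  {W} + {Z, F, X, Y}: 28 + 87 = 115
  {Z} + {W, F, X, Y}: 56 + 63 = 119
  {W, Z} + {F, X, Y}: 59 + 63 = 122
  {F} + {W, Z, X, Y}: 50 + 61 = 111
  {W, F} + {Z, X, Y}: 57 + 61 = 118
  {Z, F} + {W, X, Y}: 82 + 34 = 116
  … (15 splits in total)
  {W, Z, F, X} + {Y}: 87 + 20 = 107  ← best
Best: vehicle 1 H → W → X → Z → F → H = 87; vehicle 2 H → Y → H = 20; combined 107.

107 km — the smallest possible combined total.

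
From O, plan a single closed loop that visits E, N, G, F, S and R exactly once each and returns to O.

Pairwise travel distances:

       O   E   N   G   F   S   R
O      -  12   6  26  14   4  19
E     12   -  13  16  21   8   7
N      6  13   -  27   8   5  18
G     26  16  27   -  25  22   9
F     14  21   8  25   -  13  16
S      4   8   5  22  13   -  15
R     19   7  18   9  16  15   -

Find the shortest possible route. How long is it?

O → E → N → G → F → S → R → O: 12+13+27+25+13+15+19 = 124
O → E → N → G → F → R → S → O: 12+13+27+25+16+15+4 = 112
O → E → N → G → S → F → R → O: 12+13+27+22+13+16+19 = 122
O → E → N → G → S → R → F → O: 12+13+27+22+15+16+14 = 119
O → E → N → G → R → F → S → O: 12+13+27+9+16+13+4 = 94
O → E → N → G → R → S → F → O: 12+13+27+9+15+13+14 = 103
O → E → N → F → G → S → R → O: 12+13+8+25+22+15+19 = 114
O → E → N → F → G → R → S → O: 12+13+8+25+9+15+4 = 86
… (352 more)
O → N → F → G → R → E → S → O: 6+8+25+9+7+8+4 = 67  ← best
The minimum is 67.
One optimal route: O → N → F → G → R → E → S → O (or its reverse).

Minimum total distance: 67.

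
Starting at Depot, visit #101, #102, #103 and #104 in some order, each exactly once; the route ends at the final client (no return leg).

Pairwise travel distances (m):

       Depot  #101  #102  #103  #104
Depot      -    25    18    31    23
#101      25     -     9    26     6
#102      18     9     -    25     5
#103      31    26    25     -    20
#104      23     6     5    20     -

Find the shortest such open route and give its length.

There are 4! = 24 possible orderings.
Depot → #101 → #102 → #103 → #104: 25+9+25+20 = 79
Depot → #101 → #102 → #104 → #103: 25+9+5+20 = 59
Depot → #101 → #103 → #102 → #104: 25+26+25+5 = 81
Depot → #101 → #103 → #104 → #102: 25+26+20+5 = 76
Depot → #101 → #104 → #102 → #103: 25+6+5+25 = 61
Depot → #101 → #104 → #103 → #102: 25+6+20+25 = 76
Depot → #102 → #101 → #103 → #104: 18+9+26+20 = 73
Depot → #102 → #101 → #104 → #103: 18+9+6+20 = 53
Depot → #102 → #103 → #101 → #104: 18+25+26+6 = 75
Depot → #102 → #103 → #104 → #101: 18+25+20+6 = 69
Depot → #102 → #104 → #101 → #103: 18+5+6+26 = 55
Depot → #102 → #104 → #103 → #101: 18+5+20+26 = 69
Depot → #103 → #101 → #102 → #104: 31+26+9+5 = 71
Depot → #103 → #101 → #104 → #102: 31+26+6+5 = 68
… (10 more)
The minimum is 53.
One shortest path: Depot → #102 → #101 → #104 → #103.

Minimum one-way distance = 53 m.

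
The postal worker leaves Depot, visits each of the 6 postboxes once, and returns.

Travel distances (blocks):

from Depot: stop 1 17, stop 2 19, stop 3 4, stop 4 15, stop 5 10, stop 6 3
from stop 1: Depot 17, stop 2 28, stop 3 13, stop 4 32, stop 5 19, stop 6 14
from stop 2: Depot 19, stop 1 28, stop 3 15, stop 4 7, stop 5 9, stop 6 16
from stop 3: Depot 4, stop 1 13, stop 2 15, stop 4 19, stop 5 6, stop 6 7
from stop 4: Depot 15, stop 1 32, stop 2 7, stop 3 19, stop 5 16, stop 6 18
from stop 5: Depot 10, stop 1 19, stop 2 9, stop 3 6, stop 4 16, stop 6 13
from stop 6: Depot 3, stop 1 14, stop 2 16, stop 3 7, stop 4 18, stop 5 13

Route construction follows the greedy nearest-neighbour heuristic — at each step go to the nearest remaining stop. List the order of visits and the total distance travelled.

Depot → [stop 6:3 / stop 3:4 / stop 5:10 / stop 4:15 / stop 1:17 / stop 2:19] → stop 6 (3)
stop 6 → [stop 3:7 / stop 5:13 / stop 1:14 / stop 2:16 / stop 4:18] → stop 3 (7)
stop 3 → [stop 5:6 / stop 1:13 / stop 2:15 / stop 4:19] → stop 5 (6)
stop 5 → [stop 2:9 / stop 4:16 / stop 1:19] → stop 2 (9)
stop 2 → [stop 4:7 / stop 1:28] → stop 4 (7)
stop 4 → [stop 1:32] → stop 1 (32)
Return stop 1→Depot: 17.
Total = 3 + 7 + 6 + 9 + 7 + 32 + 17 = 81.

81 blocks along Depot → stop 6 → stop 3 → stop 5 → stop 2 → stop 4 → stop 1 → Depot.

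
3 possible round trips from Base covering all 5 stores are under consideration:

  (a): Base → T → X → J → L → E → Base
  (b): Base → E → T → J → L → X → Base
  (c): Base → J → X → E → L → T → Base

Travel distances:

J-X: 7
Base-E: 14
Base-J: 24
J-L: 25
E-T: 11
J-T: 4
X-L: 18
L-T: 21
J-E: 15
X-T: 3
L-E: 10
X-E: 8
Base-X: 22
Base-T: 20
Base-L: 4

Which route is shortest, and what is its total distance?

Shortest is (a), total 79.

(a): 20 + 3 + 7 + 25 + 10 + 14 = 79
(b): 14 + 11 + 4 + 25 + 18 + 22 = 94
(c): 24 + 7 + 8 + 10 + 21 + 20 = 90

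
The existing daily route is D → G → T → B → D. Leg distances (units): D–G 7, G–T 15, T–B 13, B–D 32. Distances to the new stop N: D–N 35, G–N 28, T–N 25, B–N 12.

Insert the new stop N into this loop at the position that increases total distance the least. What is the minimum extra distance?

Insertion cost between consecutive stops i–j is d(i,N) + d(N,j) − d(i,j):
  between D and G: 35 + 28 − 7 = 56
  between G and T: 28 + 25 − 15 = 38
  between T and B: 25 + 12 − 13 = 24
  between B and D: 12 + 35 − 32 = 15
Cheapest insertion is between B and D, adding 15.
New total = 67 + 15 = 82.

Minimum extra distance: 15, inserting N between B and D.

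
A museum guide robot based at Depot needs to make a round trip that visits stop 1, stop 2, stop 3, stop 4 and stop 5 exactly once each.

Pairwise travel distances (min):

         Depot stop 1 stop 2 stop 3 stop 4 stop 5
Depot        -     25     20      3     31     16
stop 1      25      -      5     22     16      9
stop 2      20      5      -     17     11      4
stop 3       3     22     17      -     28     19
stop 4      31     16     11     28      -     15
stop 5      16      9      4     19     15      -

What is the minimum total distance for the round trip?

Depot → stop 1 → stop 2 → stop 3 → stop 4 → stop 5 → Depot: 25+5+17+28+15+16 = 106
Depot → stop 1 → stop 2 → stop 3 → stop 5 → stop 4 → Depot: 25+5+17+19+15+31 = 112
Depot → stop 1 → stop 2 → stop 4 → stop 3 → stop 5 → Depot: 25+5+11+28+19+16 = 104
Depot → stop 1 → stop 2 → stop 4 → stop 5 → stop 3 → Depot: 25+5+11+15+19+3 = 78
Depot → stop 1 → stop 2 → stop 5 → stop 3 → stop 4 → Depot: 25+5+4+19+28+31 = 112
Depot → stop 1 → stop 2 → stop 5 → stop 4 → stop 3 → Depot: 25+5+4+15+28+3 = 80
Depot → stop 1 → stop 3 → stop 2 → stop 4 → stop 5 → Depot: 25+22+17+11+15+16 = 106
Depot → stop 1 → stop 3 → stop 2 → stop 5 → stop 4 → Depot: 25+22+17+4+15+31 = 114
Depot → stop 1 → stop 3 → stop 4 → stop 2 → stop 5 → Depot: 25+22+28+11+4+16 = 106
Depot → stop 1 → stop 3 → stop 4 → stop 5 → stop 2 → Depot: 25+22+28+15+4+20 = 114
Depot → stop 1 → stop 3 → stop 5 → stop 2 → stop 4 → Depot: 25+22+19+4+11+31 = 112
Depot → stop 1 → stop 3 → stop 5 → stop 4 → stop 2 → Depot: 25+22+19+15+11+20 = 112
Depot → stop 1 → stop 4 → stop 2 → stop 3 → stop 5 → Depot: 25+16+11+17+19+16 = 104
Depot → stop 1 → stop 4 → stop 2 → stop 5 → stop 3 → Depot: 25+16+11+4+19+3 = 78
… (46 more)
Depot → stop 3 → stop 1 → stop 2 → stop 4 → stop 5 → Depot: 3+22+5+11+15+16 = 72  ← best
The minimum is 72.
One optimal route: Depot → stop 3 → stop 1 → stop 2 → stop 4 → stop 5 → Depot (or its reverse).

Shortest round trip = 72 min.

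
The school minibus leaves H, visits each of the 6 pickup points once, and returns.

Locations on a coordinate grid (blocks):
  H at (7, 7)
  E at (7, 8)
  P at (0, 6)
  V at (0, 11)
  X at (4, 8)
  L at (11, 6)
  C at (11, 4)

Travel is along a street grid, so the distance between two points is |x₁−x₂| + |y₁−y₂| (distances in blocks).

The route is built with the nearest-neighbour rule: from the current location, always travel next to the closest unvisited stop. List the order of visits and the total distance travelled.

At H the remaining stops are E 1, X 4, L 5, C 7, P 8, V 11; go to E.
At E the remaining stops are X 3, L 6, C 8, P 9, V 10; go to X.
At X the remaining stops are P 6, V 7, L 9, C 11; go to P.
At P the remaining stops are V 5, L 11, C 13; go to V.
At V the remaining stops are L 16, C 18; go to L.
At L the remaining stops are C 2; go to C.
Return C→H: 7.
Total = 1 + 3 + 6 + 5 + 16 + 2 + 7 = 40.

40 blocks along H → E → X → P → V → L → C → H.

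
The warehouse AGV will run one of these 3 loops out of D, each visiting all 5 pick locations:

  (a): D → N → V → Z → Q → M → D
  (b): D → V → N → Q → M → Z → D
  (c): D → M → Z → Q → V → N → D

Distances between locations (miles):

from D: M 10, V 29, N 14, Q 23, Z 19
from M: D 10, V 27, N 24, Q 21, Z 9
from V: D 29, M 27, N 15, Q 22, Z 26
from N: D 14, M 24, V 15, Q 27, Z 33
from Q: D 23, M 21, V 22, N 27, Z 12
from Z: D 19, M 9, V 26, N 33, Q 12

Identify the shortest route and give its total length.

Shortest is (c), total 82 miles.

(a): 14 + 15 + 26 + 12 + 21 + 10 = 98
(b): 29 + 15 + 27 + 21 + 9 + 19 = 120
(c): 10 + 9 + 12 + 22 + 15 + 14 = 82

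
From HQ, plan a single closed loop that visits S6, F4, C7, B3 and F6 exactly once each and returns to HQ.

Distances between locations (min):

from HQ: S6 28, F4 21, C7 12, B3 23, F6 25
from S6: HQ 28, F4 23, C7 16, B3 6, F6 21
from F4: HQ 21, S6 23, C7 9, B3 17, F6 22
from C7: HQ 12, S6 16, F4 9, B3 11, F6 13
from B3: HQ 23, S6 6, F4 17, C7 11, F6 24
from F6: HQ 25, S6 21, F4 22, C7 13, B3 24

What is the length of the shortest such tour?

Shortest round trip = 90 min.

HQ → S6 → F4 → C7 → B3 → F6 → HQ: 28+23+9+11+24+25 = 120
HQ → S6 → F4 → C7 → F6 → B3 → HQ: 28+23+9+13+24+23 = 120
HQ → S6 → F4 → B3 → C7 → F6 → HQ: 28+23+17+11+13+25 = 117
HQ → S6 → F4 → B3 → F6 → C7 → HQ: 28+23+17+24+13+12 = 117
HQ → S6 → F4 → F6 → C7 → B3 → HQ: 28+23+22+13+11+23 = 120
HQ → S6 → F4 → F6 → B3 → C7 → HQ: 28+23+22+24+11+12 = 120
HQ → S6 → C7 → F4 → B3 → F6 → HQ: 28+16+9+17+24+25 = 119
HQ → S6 → C7 → F4 → F6 → B3 → HQ: 28+16+9+22+24+23 = 122
HQ → S6 → C7 → B3 → F4 → F6 → HQ: 28+16+11+17+22+25 = 119
HQ → S6 → C7 → B3 → F6 → F4 → HQ: 28+16+11+24+22+21 = 122
HQ → S6 → C7 → F6 → F4 → B3 → HQ: 28+16+13+22+17+23 = 119
HQ → S6 → C7 → F6 → B3 → F4 → HQ: 28+16+13+24+17+21 = 119
HQ → S6 → B3 → F4 → C7 → F6 → HQ: 28+6+17+9+13+25 = 98
HQ → S6 → B3 → F4 → F6 → C7 → HQ: 28+6+17+22+13+12 = 98
… (46 more)
HQ → F4 → B3 → S6 → F6 → C7 → HQ: 21+17+6+21+13+12 = 90  ← best
The minimum is 90.
One optimal route: HQ → F4 → B3 → S6 → F6 → C7 → HQ (or its reverse).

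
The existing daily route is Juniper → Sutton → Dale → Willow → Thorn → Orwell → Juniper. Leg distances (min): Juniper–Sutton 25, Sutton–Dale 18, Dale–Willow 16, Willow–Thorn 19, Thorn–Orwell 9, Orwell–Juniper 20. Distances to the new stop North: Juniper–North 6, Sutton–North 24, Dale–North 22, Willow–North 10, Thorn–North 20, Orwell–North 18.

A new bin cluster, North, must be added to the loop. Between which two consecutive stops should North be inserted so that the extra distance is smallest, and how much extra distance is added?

Adding 4 min by placing North on the Orwell–Juniper leg.

Insertion cost between consecutive stops i–j is d(i,North) + d(North,j) − d(i,j):
  between Juniper and Sutton: 6 + 24 − 25 = 5
  between Sutton and Dale: 24 + 22 − 18 = 28
  between Dale and Willow: 22 + 10 − 16 = 16
  between Willow and Thorn: 10 + 20 − 19 = 11
  between Thorn and Orwell: 20 + 18 − 9 = 29
  between Orwell and Juniper: 18 + 6 − 20 = 4
Cheapest insertion is between Orwell and Juniper, adding 4.
New total = 107 + 4 = 111.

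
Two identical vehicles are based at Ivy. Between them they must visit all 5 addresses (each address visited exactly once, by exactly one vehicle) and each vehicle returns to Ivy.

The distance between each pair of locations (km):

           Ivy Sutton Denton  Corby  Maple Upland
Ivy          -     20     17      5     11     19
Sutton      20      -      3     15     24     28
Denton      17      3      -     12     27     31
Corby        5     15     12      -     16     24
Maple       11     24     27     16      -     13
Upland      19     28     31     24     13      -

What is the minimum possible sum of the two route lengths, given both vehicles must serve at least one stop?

There are 2^4 − 1 = 15 ways to divide the 5 stops into two non-empty groups. For each, the best each vehicle can do is its own shortest tour through its group:
  {Sutton} + {Denton, Corby, Maple, Upland}: 40 + 72 = 112
  {Denton} + {Sutton, Corby, Maple, Upland}: 34 + 72 = 106
  {Sutton, Denton} + {Corby, Maple, Upland}: 40 + 53 = 93
  {Corby} + {Sutton, Denton, Maple, Upland}: 10 + 72 = 82
  {Sutton, Corby} + {Denton, Maple, Upland}: 40 + 72 = 112
  {Denton, Corby} + {Sutton, Maple, Upland}: 34 + 72 = 106
  … (15 splits in total)
Best: vehicle 1 Ivy → Corby → Ivy = 10; vehicle 2 Ivy → Denton → Sutton → Upland → Maple → Ivy = 72; combined 82.

Minimum combined distance: 82 km.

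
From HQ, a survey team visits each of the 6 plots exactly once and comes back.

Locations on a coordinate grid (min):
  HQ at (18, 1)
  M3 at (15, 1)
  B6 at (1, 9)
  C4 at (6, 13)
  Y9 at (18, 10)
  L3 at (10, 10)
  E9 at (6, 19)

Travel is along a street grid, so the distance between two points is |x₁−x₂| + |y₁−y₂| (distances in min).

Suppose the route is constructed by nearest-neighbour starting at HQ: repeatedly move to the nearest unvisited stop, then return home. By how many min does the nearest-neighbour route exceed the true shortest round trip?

HQ: M3=3, Y9=9, L3=17, C4=24, B6=25, E9=30 ⇒ M3
M3: Y9=12, L3=14, C4=21, B6=22, E9=27 ⇒ Y9
Y9: L3=8, C4=15, B6=18, E9=21 ⇒ L3
L3: C4=7, B6=10, E9=13 ⇒ C4
C4: E9=6, B6=9 ⇒ E9
E9: B6=15 ⇒ B6
NN route HQ → M3 → Y9 → L3 → C4 → E9 → B6 → HQ costs 76.
Optimal: HQ → M3 → B6 → C4 → E9 → L3 → Y9 → HQ costs 70 (by enumerating all 360 distinct tours).
Excess = 76 − 70 = 6.

6 min longer than the optimal tour.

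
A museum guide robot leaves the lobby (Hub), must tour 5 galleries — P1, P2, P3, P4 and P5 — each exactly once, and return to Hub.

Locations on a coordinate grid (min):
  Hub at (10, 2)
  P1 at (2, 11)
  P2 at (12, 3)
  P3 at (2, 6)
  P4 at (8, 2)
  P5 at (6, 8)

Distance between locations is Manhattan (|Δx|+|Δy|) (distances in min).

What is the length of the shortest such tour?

There are 60 distinct closed tours to check (reversals are equivalent).
Hub→P1→P2→P3→P4→P5→Hub: 17+18+13+10+8+10 = 76
Hub→P1→P2→P3→P5→P4→Hub: 17+18+13+6+8+2 = 64
Hub→P1→P2→P4→P3→P5→Hub: 17+18+5+10+6+10 = 66
Hub→P1→P2→P4→P5→P3→Hub: 17+18+5+8+6+12 = 66
Hub→P1→P2→P5→P3→P4→Hub: 17+18+11+6+10+2 = 64
Hub→P1→P2→P5→P4→P3→Hub: 17+18+11+8+10+12 = 76
Hub→P1→P3→P2→P4→P5→Hub: 17+5+13+5+8+10 = 58
Hub→P1→P3→P2→P5→P4→Hub: 17+5+13+11+8+2 = 56
Hub→P1→P3→P4→P2→P5→Hub: 17+5+10+5+11+10 = 58
Hub→P1→P3→P4→P5→P2→Hub: 17+5+10+8+11+3 = 54
Hub→P1→P3→P5→P2→P4→Hub: 17+5+6+11+5+2 = 46
Hub→P1→P3→P5→P4→P2→Hub: 17+5+6+8+5+3 = 44
Hub→P1→P4→P2→P3→P5→Hub: 17+15+5+13+6+10 = 66
Hub→P1→P4→P2→P5→P3→Hub: 17+15+5+11+6+12 = 66
… (46 more)
Hub→P2→P3→P1→P5→P4→Hub: 3+13+5+7+8+2 = 38  ← best
The minimum is 38.
One optimal route: Hub → P2 → P3 → P1 → P5 → P4 → Hub (or its reverse).

Minimum total distance: 38 min.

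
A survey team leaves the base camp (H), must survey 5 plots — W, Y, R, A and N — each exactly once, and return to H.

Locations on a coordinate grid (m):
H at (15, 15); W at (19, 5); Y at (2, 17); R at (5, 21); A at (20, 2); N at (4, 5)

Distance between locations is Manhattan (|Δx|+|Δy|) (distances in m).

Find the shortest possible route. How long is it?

74 m — the shortest possible round trip.

There are 60 distinct closed tours to check (reversals are equivalent).
H → W → Y → R → A → N → H: 14+29+7+34+19+21 = 124
H → W → Y → R → N → A → H: 14+29+7+17+19+18 = 104
H → W → Y → A → R → N → H: 14+29+33+34+17+21 = 148
H → W → Y → A → N → R → H: 14+29+33+19+17+16 = 128
H → W → Y → N → R → A → H: 14+29+14+17+34+18 = 126
H → W → Y → N → A → R → H: 14+29+14+19+34+16 = 126
H → W → R → Y → A → N → H: 14+30+7+33+19+21 = 124
H → W → R → Y → N → A → H: 14+30+7+14+19+18 = 102
H → W → R → A → Y → N → H: 14+30+34+33+14+21 = 146
H → W → R → A → N → Y → H: 14+30+34+19+14+15 = 126
H → W → R → N → Y → A → H: 14+30+17+14+33+18 = 126
H → W → R → N → A → Y → H: 14+30+17+19+33+15 = 128
H → W → A → Y → R → N → H: 14+4+33+7+17+21 = 96
H → W → A → Y → N → R → H: 14+4+33+14+17+16 = 98
… (46 more)
H → W → A → N → Y → R → H: 14+4+19+14+7+16 = 74  ← best
The minimum is 74.
One optimal route: H → W → A → N → Y → R → H (or its reverse).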